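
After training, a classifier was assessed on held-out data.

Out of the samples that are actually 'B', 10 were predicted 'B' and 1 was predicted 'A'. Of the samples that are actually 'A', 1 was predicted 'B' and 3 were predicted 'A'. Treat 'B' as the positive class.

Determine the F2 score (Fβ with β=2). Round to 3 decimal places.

Fβ = (1+β²)·TP / ((1+β²)·TP + β²·FN + FP), with β²=4
= 5·10 / (5·10 + 4·1 + 1) = 0.909

0.909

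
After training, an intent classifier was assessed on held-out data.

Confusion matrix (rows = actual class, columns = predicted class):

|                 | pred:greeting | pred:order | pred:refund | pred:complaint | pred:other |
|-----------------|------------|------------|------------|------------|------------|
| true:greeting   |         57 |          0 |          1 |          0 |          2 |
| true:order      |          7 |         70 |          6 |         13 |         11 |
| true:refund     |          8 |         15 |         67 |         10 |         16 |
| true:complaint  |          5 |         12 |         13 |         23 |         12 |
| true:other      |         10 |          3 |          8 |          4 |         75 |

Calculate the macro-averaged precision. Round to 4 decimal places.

0.6334

Per-class precision (TP/(TP+FP)):
  greeting: TP=57, FP=7+8+5+10=30 → 57/87 = 0.65517
  order: TP=70, FP=0+15+12+3=30 → 70/100 = 0.70000
  refund: TP=67, FP=1+6+13+8=28 → 67/95 = 0.70526
  complaint: TP=23, FP=0+13+10+4=27 → 23/50 = 0.46000
  other: TP=75, FP=2+11+16+12=41 → 75/116 = 0.64655
Macro-precision = mean = (0.65517 + 0.70000 + 0.70526 + 0.46000 + 0.64655) / 5 = 0.6334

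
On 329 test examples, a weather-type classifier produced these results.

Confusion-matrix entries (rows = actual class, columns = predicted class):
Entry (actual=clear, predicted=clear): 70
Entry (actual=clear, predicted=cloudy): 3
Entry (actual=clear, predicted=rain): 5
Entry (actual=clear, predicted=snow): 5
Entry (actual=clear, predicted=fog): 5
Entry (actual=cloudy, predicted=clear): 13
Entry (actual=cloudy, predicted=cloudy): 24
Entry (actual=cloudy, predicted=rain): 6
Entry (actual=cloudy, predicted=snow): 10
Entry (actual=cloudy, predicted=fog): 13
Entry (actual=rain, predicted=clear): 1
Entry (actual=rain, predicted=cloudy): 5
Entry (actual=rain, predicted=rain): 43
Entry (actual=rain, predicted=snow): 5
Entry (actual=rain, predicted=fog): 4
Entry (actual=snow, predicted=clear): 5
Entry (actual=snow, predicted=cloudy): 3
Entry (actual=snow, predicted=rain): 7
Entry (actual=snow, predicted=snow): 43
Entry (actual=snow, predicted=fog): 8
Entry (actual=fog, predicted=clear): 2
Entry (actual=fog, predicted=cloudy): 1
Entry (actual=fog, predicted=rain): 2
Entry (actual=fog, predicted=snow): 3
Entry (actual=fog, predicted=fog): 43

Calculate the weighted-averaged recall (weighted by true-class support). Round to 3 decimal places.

Per-class recall (TP/(TP+FN)):
  clear: TP=70, FN=3+5+5+5=18 → 70/88 = 0.7955
  cloudy: TP=24, FN=13+6+10+13=42 → 24/66 = 0.3636
  rain: TP=43, FN=1+5+5+4=15 → 43/58 = 0.7414
  snow: TP=43, FN=5+3+7+8=23 → 43/66 = 0.6515
  fog: TP=43, FN=2+1+2+3=8 → 43/51 = 0.8431
Weighted-recall = Σ (supportᵢ/N)·recallᵢ with N=329: (88/329)·0.7955 + (66/329)·0.3636 + (58/329)·0.7414 + (66/329)·0.6515 + (51/329)·0.8431 = 0.678

0.678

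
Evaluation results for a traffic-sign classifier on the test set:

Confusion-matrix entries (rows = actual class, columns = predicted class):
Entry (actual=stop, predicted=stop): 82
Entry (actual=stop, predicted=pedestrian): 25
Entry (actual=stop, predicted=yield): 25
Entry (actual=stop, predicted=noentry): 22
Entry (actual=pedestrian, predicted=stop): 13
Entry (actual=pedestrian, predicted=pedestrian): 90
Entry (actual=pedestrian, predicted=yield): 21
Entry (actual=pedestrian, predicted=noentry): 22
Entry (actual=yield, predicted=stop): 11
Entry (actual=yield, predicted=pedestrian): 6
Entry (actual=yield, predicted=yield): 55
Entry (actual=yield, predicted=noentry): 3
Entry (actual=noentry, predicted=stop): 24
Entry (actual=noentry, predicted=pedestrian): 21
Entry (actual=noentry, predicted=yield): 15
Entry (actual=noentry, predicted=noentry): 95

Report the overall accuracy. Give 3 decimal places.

Accuracy = trace / total = (82+90+55+95=322) / 530 = 322/530 = 0.608

0.608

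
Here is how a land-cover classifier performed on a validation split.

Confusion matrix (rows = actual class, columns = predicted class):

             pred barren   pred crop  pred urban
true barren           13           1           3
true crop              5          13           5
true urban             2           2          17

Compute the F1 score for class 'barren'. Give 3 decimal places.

Treat 'barren' as positive and all other classes as negative.
F1 score = 2·TP/(2·TP+FP+FN).
barren: TP=13, FP=5+2=7, FN=1+3=4 → 26/37 = 0.7027

0.703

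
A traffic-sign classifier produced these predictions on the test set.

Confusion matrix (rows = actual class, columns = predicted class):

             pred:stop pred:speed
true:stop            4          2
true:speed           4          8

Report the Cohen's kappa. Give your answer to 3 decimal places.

Observed agreement pₒ = trace/N = 12/18 = 0.6667
Expected agreement pₑ = Σ (rowᵢ·colᵢ)/N² = (6·8 + 12·10)/18² = 0.5185
κ = (pₒ − pₑ)/(1 − pₑ) = (0.6667 − 0.5185)/(1 − 0.5185) = 0.308

0.308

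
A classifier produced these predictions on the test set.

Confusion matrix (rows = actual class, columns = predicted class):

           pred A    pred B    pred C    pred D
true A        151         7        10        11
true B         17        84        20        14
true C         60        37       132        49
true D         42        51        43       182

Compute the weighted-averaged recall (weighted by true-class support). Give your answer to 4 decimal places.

Per-class recall (TP/(TP+FN)):
  A: TP=151, FN=7+10+11=28 → 151/179 = 0.84358
  B: TP=84, FN=17+20+14=51 → 84/135 = 0.62222
  C: TP=132, FN=60+37+49=146 → 132/278 = 0.47482
  D: TP=182, FN=42+51+43=136 → 182/318 = 0.57233
Weighted-recall = Σ (supportᵢ/N)·recallᵢ with N=910: (179/910)·0.84358 + (135/910)·0.62222 + (278/910)·0.47482 + (318/910)·0.57233 = 0.6033

0.6033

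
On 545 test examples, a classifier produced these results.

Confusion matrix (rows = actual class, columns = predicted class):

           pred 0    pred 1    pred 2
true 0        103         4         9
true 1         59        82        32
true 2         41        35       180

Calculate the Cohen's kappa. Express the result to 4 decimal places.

0.4994

Observed agreement pₒ = trace/N = 365/545 = 0.66972
Expected agreement pₑ = Σ (rowᵢ·colᵢ)/N² = (116·203 + 173·121 + 256·221)/545² = 0.34023
κ = (pₒ − pₑ)/(1 − pₑ) = (0.66972 − 0.34023)/(1 − 0.34023) = 0.4994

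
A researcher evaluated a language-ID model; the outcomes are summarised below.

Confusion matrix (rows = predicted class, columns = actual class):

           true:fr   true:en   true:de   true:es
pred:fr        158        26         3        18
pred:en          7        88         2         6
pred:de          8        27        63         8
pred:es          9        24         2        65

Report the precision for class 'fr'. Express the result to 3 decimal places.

0.771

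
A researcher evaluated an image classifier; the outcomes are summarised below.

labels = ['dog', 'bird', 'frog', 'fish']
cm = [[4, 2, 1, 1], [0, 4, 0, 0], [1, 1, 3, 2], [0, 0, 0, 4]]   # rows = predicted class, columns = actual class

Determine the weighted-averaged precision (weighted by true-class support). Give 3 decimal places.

Per-class precision (TP/(TP+FP)):
  dog: TP=4, FP=2+1+1=4 → 4/8 = 0.5000
  bird: TP=4, FP=0+0+0=0 → 4/4 = 1.0000
  frog: TP=3, FP=1+1+2=4 → 3/7 = 0.4286
  fish: TP=4, FP=0+0+0=0 → 4/4 = 1.0000
Weighted-precision = Σ (supportᵢ/N)·precisionᵢ with N=23: (5/23)·0.5000 + (7/23)·1.0000 + (4/23)·0.4286 + (7/23)·1.0000 = 0.792

0.792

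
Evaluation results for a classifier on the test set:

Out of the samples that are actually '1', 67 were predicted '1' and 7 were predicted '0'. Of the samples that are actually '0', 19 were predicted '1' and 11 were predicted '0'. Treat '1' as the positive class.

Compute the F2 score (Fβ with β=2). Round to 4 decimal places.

Fβ = (1+β²)·TP / ((1+β²)·TP + β²·FN + FP), with β²=4
= 5·67 / (5·67 + 4·7 + 19) = 0.8770

0.8770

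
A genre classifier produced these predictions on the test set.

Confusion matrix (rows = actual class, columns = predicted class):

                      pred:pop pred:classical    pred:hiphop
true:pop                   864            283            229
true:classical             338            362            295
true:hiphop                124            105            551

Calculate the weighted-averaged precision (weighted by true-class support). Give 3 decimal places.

Per-class precision (TP/(TP+FP)):
  pop: TP=864, FP=338+124=462 → 864/1326 = 0.6516
  classical: TP=362, FP=283+105=388 → 362/750 = 0.4827
  hiphop: TP=551, FP=229+295=524 → 551/1075 = 0.5126
Weighted-precision = Σ (supportᵢ/N)·precisionᵢ with N=3151: (1376/3151)·0.6516 + (995/3151)·0.4827 + (780/3151)·0.5126 = 0.564

0.564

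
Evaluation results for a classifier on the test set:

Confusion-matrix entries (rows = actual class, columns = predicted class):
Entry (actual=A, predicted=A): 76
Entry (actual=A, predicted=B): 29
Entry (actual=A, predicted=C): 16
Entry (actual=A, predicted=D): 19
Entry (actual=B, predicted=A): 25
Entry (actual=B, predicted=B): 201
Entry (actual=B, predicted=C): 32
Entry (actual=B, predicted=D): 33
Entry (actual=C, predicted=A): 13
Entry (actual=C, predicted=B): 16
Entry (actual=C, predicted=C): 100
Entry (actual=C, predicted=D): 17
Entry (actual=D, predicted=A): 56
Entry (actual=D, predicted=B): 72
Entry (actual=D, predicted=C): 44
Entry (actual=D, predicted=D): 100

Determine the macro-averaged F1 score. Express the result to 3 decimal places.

0.549

Per-class F1 score (2·TP/(2·TP+FP+FN)):
  A: TP=76, FP=25+13+56=94, FN=29+16+19=64 → 152/310 = 0.4903
  B: TP=201, FP=29+16+72=117, FN=25+32+33=90 → 402/609 = 0.6601
  C: TP=100, FP=16+32+44=92, FN=13+16+17=46 → 200/338 = 0.5917
  D: TP=100, FP=19+33+17=69, FN=56+72+44=172 → 200/441 = 0.4535
Macro-F1 score = mean = (0.4903 + 0.6601 + 0.5917 + 0.4535) / 4 = 0.549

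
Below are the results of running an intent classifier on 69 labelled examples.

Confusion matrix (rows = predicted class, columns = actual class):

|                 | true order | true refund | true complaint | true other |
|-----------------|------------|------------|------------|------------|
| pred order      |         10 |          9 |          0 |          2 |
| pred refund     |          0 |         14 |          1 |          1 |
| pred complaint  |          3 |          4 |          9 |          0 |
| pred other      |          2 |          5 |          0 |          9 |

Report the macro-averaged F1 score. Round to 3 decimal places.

0.619

Per-class F1 score (2·TP/(2·TP+FP+FN)):
  order: TP=10, FP=9+0+2=11, FN=0+3+2=5 → 20/36 = 0.5556
  refund: TP=14, FP=0+1+1=2, FN=9+4+5=18 → 28/48 = 0.5833
  complaint: TP=9, FP=3+4+0=7, FN=0+1+0=1 → 18/26 = 0.6923
  other: TP=9, FP=2+5+0=7, FN=2+1+0=3 → 18/28 = 0.6429
Macro-F1 score = mean = (0.5556 + 0.5833 + 0.6923 + 0.6429) / 4 = 0.619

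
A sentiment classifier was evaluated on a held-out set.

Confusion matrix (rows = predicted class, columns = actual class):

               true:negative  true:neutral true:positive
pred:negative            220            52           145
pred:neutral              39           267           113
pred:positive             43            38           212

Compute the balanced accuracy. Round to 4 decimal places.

0.6425

Balanced accuracy = mean of per-class recall.
  negative: recall = 220/302 = 0.72848
  neutral: recall = 267/357 = 0.74790
  positive: recall = 212/470 = 0.45106
Mean = (0.72848 + 0.74790 + 0.45106) / 3 = 0.6425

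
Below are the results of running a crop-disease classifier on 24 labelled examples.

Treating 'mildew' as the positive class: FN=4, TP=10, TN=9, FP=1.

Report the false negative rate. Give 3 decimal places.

FNR = FN/(FN+TP) = 4/(4+10) = 0.286

0.286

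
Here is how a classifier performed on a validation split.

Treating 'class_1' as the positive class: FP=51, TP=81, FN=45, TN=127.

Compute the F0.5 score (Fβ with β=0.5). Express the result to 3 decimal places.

0.619

Fβ = (1+β²)·TP / ((1+β²)·TP + β²·FN + FP), with β²=1/4
= 1.25·81 / (1.25·81 + 0.25·45 + 51) = 0.619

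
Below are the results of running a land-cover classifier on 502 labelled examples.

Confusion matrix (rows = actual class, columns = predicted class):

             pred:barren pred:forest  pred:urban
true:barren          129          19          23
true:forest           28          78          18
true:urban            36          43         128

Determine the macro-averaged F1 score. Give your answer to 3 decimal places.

Per-class F1 score (2·TP/(2·TP+FP+FN)):
  barren: TP=129, FP=28+36=64, FN=19+23=42 → 258/364 = 0.7088
  forest: TP=78, FP=19+43=62, FN=28+18=46 → 156/264 = 0.5909
  urban: TP=128, FP=23+18=41, FN=36+43=79 → 256/376 = 0.6809
Macro-F1 score = mean = (0.7088 + 0.5909 + 0.6809) / 3 = 0.660

0.660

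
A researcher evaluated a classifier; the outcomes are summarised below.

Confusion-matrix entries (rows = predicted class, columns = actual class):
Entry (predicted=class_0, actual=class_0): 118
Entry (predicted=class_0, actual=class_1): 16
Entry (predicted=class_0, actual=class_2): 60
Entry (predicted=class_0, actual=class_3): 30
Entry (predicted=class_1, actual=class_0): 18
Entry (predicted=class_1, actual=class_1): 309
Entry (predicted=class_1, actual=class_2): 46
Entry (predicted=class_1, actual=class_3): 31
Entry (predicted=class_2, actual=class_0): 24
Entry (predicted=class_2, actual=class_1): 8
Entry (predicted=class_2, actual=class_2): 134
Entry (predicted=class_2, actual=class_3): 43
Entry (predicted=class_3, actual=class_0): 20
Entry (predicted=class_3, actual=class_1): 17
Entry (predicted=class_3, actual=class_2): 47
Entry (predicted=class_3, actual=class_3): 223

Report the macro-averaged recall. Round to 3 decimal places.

0.672

Per-class recall (TP/(TP+FN)):
  class_0: TP=118, FN=18+24+20=62 → 118/180 = 0.6556
  class_1: TP=309, FN=16+8+17=41 → 309/350 = 0.8829
  class_2: TP=134, FN=60+46+47=153 → 134/287 = 0.4669
  class_3: TP=223, FN=30+31+43=104 → 223/327 = 0.6820
Macro-recall = mean = (0.6556 + 0.8829 + 0.4669 + 0.6820) / 4 = 0.672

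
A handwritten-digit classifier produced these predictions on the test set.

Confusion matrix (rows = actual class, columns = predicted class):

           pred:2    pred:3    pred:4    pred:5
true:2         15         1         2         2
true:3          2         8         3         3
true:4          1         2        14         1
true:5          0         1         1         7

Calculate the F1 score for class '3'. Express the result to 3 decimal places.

0.571

Take TP from the diagonal, FP from the rest of the '3' prediction marginal, FN from the rest of the '3' actual marginal.
F1 score = 2·TP/(2·TP+FP+FN).
3: TP=8, FP=1+2+1=4, FN=2+3+3=8 → 16/28 = 0.5714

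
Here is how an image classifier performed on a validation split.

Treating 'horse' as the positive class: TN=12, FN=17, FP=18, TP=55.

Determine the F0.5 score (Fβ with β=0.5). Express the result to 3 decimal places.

Fβ = (1+β²)·TP / ((1+β²)·TP + β²·FN + FP), with β²=1/4
= 1.25·55 / (1.25·55 + 0.25·17 + 18) = 0.755

0.755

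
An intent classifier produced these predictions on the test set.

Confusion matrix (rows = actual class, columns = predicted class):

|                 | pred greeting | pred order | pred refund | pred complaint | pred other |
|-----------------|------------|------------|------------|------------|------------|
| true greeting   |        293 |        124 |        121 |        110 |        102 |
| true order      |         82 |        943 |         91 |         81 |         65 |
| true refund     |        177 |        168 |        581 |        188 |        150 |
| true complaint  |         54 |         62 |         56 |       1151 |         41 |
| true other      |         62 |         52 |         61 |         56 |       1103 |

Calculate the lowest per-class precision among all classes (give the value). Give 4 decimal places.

0.4386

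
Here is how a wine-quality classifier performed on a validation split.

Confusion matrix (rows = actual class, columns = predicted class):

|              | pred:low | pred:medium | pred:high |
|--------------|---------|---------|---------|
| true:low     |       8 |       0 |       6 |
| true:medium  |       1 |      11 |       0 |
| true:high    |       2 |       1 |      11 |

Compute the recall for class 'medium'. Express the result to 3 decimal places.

Treat 'medium' as positive and all other classes as negative.
recall = TP/(TP+FN).
medium: TP=11, FN=1+0=1 → 11/12 = 0.9167

0.917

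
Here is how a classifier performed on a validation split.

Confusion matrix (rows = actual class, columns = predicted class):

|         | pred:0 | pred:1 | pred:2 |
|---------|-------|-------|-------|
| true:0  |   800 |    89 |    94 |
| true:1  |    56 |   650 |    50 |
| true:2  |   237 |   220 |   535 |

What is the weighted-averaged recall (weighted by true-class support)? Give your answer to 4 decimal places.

0.7268

Per-class recall (TP/(TP+FN)):
  0: TP=800, FN=89+94=183 → 800/983 = 0.81384
  1: TP=650, FN=56+50=106 → 650/756 = 0.85979
  2: TP=535, FN=237+220=457 → 535/992 = 0.53931
Weighted-recall = Σ (supportᵢ/N)·recallᵢ with N=2731: (983/2731)·0.81384 + (756/2731)·0.85979 + (992/2731)·0.53931 = 0.7268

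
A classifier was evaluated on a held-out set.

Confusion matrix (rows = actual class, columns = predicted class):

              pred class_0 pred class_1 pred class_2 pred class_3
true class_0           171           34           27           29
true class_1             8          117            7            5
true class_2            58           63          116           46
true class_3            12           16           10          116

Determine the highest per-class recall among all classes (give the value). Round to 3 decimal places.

0.854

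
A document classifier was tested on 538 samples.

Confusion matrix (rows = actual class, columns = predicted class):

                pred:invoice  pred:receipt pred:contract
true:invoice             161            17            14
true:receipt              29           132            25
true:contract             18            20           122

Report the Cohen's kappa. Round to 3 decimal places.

0.656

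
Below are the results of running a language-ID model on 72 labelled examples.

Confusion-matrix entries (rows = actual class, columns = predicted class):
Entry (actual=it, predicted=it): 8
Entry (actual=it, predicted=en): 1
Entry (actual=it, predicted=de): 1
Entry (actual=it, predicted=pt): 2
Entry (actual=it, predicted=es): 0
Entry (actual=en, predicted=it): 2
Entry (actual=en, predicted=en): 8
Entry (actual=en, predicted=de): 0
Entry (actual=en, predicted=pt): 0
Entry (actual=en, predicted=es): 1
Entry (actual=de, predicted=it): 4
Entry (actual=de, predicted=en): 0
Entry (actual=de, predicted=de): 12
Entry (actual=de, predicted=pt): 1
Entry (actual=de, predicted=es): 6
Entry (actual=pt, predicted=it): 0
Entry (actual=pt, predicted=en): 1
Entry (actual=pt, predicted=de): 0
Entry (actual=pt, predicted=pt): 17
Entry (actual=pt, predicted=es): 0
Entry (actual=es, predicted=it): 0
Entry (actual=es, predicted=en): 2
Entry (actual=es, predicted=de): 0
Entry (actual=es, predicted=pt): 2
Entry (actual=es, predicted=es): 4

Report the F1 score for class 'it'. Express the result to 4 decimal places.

F1 score = 2·TP/(2·TP+FP+FN).
it: TP=8, FP=2+4+0+0=6, FN=1+1+2+0=4 → 16/26 = 0.61538

0.6154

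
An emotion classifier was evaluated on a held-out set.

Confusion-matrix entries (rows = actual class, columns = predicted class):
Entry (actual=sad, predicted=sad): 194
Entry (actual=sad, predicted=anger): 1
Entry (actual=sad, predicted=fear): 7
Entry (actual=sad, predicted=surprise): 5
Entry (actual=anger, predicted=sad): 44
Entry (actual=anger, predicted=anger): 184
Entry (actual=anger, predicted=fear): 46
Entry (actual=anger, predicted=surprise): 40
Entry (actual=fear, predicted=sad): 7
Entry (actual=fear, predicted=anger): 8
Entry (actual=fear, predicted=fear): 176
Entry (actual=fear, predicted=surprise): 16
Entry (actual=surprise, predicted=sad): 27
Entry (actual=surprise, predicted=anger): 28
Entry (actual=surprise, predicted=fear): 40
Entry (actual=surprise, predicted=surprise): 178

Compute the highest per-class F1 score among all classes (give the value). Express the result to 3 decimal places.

Per-class F1 score (2·TP/(2·TP+FP+FN)):
  sad: TP=194, FP=44+7+27=78, FN=1+7+5=13 → 388/479 = 0.8100
  anger: TP=184, FP=1+8+28=37, FN=44+46+40=130 → 368/535 = 0.6879
  fear: TP=176, FP=7+46+40=93, FN=7+8+16=31 → 352/476 = 0.7395
  surprise: TP=178, FP=5+40+16=61, FN=27+28+40=95 → 356/512 = 0.6953
Highest is class 'sad' with F1 score = 0.810.

0.810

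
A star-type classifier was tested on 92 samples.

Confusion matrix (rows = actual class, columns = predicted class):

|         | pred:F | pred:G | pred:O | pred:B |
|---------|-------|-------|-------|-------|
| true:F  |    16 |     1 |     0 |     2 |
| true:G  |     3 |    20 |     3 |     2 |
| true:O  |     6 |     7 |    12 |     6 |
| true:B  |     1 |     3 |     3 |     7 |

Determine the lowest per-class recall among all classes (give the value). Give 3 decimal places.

0.387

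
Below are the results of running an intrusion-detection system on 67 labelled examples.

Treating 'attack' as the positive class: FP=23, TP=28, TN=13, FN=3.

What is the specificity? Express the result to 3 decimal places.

0.361

Specificity = TN/(TN+FP) = 13/(13+23) = 0.361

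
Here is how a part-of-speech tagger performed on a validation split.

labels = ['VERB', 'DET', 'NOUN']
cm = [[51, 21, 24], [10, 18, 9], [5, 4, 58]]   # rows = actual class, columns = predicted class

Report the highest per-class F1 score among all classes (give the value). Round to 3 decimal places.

0.734

Per-class F1 score (2·TP/(2·TP+FP+FN)):
  VERB: TP=51, FP=10+5=15, FN=21+24=45 → 102/162 = 0.6296
  DET: TP=18, FP=21+4=25, FN=10+9=19 → 36/80 = 0.4500
  NOUN: TP=58, FP=24+9=33, FN=5+4=9 → 116/158 = 0.7342
Highest is class 'NOUN' with F1 score = 0.734.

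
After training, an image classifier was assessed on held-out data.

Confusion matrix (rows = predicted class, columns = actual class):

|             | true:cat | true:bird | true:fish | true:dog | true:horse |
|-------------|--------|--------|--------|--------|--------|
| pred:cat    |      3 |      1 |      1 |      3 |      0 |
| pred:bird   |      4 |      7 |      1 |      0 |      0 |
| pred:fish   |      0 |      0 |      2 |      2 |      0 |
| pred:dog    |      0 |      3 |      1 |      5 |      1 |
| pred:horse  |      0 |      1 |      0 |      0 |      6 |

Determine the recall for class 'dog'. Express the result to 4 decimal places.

0.5000

One-vs-rest for 'dog': TP = diagonal; FP = other classes predicted 'dog'; FN = 'dog' predicted as other.
recall = TP/(TP+FN).
dog: TP=5, FN=3+0+2+0=5 → 5/10 = 0.50000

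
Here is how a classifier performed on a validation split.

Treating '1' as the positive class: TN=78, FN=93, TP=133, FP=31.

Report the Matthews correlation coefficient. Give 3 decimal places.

MCC = (TP·TN − FP·FN) / √((TP+FP)(TP+FN)(TN+FP)(TN+FN))
Numerator = 133·78 − 31·93 = 7491
Denominator = √(164·226·109·171) = √690835896 = 26283.7573
MCC = 7491 / 26283.7573 = 0.285

0.285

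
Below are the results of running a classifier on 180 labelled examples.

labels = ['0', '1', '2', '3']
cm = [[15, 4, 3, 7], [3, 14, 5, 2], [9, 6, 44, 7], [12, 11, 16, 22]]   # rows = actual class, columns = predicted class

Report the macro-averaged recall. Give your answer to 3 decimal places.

0.532

Per-class recall (TP/(TP+FN)):
  0: TP=15, FN=4+3+7=14 → 15/29 = 0.5172
  1: TP=14, FN=3+5+2=10 → 14/24 = 0.5833
  2: TP=44, FN=9+6+7=22 → 44/66 = 0.6667
  3: TP=22, FN=12+11+16=39 → 22/61 = 0.3607
Macro-recall = mean = (0.5172 + 0.5833 + 0.6667 + 0.3607) / 4 = 0.532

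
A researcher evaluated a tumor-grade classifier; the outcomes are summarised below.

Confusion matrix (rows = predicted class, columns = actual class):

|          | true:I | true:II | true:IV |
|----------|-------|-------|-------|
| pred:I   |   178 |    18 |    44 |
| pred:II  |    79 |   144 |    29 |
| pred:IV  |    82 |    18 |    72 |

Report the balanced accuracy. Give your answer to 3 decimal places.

0.607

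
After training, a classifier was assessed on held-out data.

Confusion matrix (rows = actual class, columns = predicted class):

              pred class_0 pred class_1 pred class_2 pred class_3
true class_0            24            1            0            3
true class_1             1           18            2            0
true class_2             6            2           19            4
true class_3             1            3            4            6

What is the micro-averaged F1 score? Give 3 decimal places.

0.713

Micro-averaging pools counts across classes: ΣTP=67, ΣFP=27, ΣFN=27.
Micro-F1 score = 2·TP/(2·TP+FP+FN) on pooled counts = 0.713 (equals overall accuracy in single-label multiclass).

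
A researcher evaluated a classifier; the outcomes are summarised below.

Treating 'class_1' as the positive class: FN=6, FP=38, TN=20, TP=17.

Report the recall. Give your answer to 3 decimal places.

0.739

Recall = TP/(TP+FN) = 17/(17+6) = 17/23 = 0.739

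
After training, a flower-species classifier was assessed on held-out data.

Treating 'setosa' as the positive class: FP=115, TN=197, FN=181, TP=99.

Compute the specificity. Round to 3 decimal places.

0.631

Specificity = TN/(TN+FP) = 197/(197+115) = 0.631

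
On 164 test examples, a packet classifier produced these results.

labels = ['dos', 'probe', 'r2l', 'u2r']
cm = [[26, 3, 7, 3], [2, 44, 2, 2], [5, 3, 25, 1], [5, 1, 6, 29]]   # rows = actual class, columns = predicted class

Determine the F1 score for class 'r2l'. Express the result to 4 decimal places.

0.6757

Treat 'r2l' as positive and all other classes as negative.
F1 score = 2·TP/(2·TP+FP+FN).
r2l: TP=25, FP=7+2+6=15, FN=5+3+1=9 → 50/74 = 0.67568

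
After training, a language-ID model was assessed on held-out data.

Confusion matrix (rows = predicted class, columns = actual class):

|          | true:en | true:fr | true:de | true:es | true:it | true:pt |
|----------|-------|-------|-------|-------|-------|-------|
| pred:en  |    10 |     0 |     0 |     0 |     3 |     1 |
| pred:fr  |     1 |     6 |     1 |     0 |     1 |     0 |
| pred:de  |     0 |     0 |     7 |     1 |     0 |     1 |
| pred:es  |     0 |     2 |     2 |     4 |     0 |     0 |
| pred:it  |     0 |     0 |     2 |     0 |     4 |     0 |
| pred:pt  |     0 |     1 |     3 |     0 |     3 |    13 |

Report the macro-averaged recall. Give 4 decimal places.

Per-class recall (TP/(TP+FN)):
  en: TP=10, FN=1+0+0+0+0=1 → 10/11 = 0.90909
  fr: TP=6, FN=0+0+2+0+1=3 → 6/9 = 0.66667
  de: TP=7, FN=0+1+2+2+3=8 → 7/15 = 0.46667
  es: TP=4, FN=0+0+1+0+0=1 → 4/5 = 0.80000
  it: TP=4, FN=3+1+0+0+3=7 → 4/11 = 0.36364
  pt: TP=13, FN=1+0+1+0+0=2 → 13/15 = 0.86667
Macro-recall = mean = (0.90909 + 0.66667 + 0.46667 + 0.80000 + 0.36364 + 0.86667) / 6 = 0.6788

0.6788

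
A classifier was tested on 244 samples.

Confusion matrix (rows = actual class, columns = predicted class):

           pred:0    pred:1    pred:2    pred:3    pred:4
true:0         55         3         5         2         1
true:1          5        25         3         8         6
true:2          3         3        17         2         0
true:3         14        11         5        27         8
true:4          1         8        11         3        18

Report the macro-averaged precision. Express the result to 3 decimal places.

0.562

Per-class precision (TP/(TP+FP)):
  0: TP=55, FP=5+3+14+1=23 → 55/78 = 0.7051
  1: TP=25, FP=3+3+11+8=25 → 25/50 = 0.5000
  2: TP=17, FP=5+3+5+11=24 → 17/41 = 0.4146
  3: TP=27, FP=2+8+2+3=15 → 27/42 = 0.6429
  4: TP=18, FP=1+6+0+8=15 → 18/33 = 0.5455
Macro-precision = mean = (0.7051 + 0.5000 + 0.4146 + 0.6429 + 0.5455) / 5 = 0.562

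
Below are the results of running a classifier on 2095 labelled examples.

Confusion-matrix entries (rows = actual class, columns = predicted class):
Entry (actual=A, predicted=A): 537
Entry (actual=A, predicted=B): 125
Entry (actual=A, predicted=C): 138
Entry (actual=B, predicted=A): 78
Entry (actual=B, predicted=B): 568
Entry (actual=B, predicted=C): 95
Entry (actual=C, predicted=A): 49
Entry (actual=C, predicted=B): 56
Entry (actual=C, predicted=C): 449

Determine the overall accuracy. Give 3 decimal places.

0.742

Accuracy = trace / total = (537+568+449=1554) / 2095 = 1554/2095 = 0.742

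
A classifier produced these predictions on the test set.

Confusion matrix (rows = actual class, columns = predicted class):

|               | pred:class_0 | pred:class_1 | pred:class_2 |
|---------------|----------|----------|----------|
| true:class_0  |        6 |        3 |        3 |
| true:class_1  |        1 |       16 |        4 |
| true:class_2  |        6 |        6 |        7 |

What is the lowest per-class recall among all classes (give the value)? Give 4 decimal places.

0.3684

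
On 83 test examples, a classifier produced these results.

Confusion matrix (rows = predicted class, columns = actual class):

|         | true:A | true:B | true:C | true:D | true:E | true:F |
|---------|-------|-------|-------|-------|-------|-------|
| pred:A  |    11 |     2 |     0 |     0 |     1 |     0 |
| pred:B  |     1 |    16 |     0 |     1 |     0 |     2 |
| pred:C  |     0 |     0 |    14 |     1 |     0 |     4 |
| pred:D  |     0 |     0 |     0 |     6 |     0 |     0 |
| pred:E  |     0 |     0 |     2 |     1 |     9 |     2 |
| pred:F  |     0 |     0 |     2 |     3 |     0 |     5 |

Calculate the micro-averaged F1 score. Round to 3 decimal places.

0.735

Micro-averaging pools counts across classes: ΣTP=61, ΣFP=22, ΣFN=22.
Micro-F1 score = 2·TP/(2·TP+FP+FN) on pooled counts = 0.735 (equals overall accuracy in single-label multiclass).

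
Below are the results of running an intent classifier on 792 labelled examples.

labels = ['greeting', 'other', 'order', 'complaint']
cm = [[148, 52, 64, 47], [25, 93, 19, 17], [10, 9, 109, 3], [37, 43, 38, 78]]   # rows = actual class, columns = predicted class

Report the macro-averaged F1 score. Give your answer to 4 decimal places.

0.5372

Per-class F1 score (2·TP/(2·TP+FP+FN)):
  greeting: TP=148, FP=25+10+37=72, FN=52+64+47=163 → 296/531 = 0.55744
  other: TP=93, FP=52+9+43=104, FN=25+19+17=61 → 186/351 = 0.52991
  order: TP=109, FP=64+19+38=121, FN=10+9+3=22 → 218/361 = 0.60388
  complaint: TP=78, FP=47+17+3=67, FN=37+43+38=118 → 156/341 = 0.45748
Macro-F1 score = mean = (0.55744 + 0.52991 + 0.60388 + 0.45748) / 4 = 0.5372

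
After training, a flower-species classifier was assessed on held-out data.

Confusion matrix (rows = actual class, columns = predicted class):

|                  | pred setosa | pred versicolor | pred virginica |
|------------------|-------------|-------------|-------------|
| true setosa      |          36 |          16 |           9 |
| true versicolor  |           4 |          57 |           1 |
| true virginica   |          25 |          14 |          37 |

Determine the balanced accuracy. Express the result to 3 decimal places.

Balanced accuracy = mean of per-class recall.
  setosa: recall = 36/61 = 0.5902
  versicolor: recall = 57/62 = 0.9194
  virginica: recall = 37/76 = 0.4868
Mean = (0.5902 + 0.9194 + 0.4868) / 3 = 0.665

0.665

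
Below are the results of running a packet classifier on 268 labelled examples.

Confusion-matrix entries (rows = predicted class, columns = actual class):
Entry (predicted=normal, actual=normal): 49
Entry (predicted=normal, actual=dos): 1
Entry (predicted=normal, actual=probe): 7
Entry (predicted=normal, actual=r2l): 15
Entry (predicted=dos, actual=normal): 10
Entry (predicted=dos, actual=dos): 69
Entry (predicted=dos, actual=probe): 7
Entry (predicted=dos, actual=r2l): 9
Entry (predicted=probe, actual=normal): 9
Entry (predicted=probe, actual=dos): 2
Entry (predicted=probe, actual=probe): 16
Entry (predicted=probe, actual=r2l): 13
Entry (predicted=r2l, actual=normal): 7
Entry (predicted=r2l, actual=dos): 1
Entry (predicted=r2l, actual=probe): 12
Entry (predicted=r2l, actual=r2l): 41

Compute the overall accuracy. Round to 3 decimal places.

0.653

Accuracy = trace / total = (49+69+16+41=175) / 268 = 175/268 = 0.653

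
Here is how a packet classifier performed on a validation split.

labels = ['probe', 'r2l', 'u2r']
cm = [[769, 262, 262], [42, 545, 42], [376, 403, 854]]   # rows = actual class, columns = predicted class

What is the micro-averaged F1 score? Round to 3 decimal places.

0.610

Micro-averaging pools counts across classes: ΣTP=2168, ΣFP=1387, ΣFN=1387.
Micro-F1 score = 2·TP/(2·TP+FP+FN) on pooled counts = 0.610 (equals overall accuracy in single-label multiclass).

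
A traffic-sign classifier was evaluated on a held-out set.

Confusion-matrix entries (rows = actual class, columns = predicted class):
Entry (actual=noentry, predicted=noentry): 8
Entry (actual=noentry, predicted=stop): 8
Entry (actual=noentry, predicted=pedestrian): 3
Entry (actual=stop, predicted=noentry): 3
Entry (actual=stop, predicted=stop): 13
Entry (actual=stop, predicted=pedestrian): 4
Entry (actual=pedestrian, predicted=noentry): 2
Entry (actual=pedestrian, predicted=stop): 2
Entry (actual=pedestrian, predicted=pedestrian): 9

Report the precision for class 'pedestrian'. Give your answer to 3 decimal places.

0.563

precision = TP/(TP+FP).
pedestrian: TP=9, FP=3+4=7 → 9/16 = 0.5625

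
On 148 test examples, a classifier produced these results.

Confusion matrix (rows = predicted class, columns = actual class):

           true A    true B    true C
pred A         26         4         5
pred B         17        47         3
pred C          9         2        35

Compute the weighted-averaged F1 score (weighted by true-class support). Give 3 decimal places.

0.719

Per-class F1 score (2·TP/(2·TP+FP+FN)):
  A: TP=26, FP=4+5=9, FN=17+9=26 → 52/87 = 0.5977
  B: TP=47, FP=17+3=20, FN=4+2=6 → 94/120 = 0.7833
  C: TP=35, FP=9+2=11, FN=5+3=8 → 70/89 = 0.7865
Weighted-F1 score = Σ (supportᵢ/N)·F1 scoreᵢ with N=148: (52/148)·0.5977 + (53/148)·0.7833 + (43/148)·0.7865 = 0.719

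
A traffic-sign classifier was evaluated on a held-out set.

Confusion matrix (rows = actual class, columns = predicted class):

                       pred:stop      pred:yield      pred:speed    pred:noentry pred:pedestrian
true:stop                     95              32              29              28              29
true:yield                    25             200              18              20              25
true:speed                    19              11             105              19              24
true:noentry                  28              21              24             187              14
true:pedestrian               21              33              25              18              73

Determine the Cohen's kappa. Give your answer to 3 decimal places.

Observed agreement pₒ = trace/N = 660/1123 = 0.5877
Expected agreement pₑ = Σ (rowᵢ·colᵢ)/N² = (213·188 + 288·297 + 178·201 + 274·272 + 170·165)/1123² = 0.2093
κ = (pₒ − pₑ)/(1 − pₑ) = (0.5877 − 0.2093)/(1 − 0.2093) = 0.479

0.479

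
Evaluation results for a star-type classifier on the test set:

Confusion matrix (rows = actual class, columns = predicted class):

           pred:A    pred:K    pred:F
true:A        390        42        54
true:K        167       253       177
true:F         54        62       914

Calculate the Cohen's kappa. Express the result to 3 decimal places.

0.577

Observed agreement pₒ = trace/N = 1557/2113 = 0.7369
Expected agreement pₑ = Σ (rowᵢ·colᵢ)/N² = (486·611 + 597·357 + 1030·1145)/2113² = 0.3784
κ = (pₒ − pₑ)/(1 − pₑ) = (0.7369 − 0.3784)/(1 − 0.3784) = 0.577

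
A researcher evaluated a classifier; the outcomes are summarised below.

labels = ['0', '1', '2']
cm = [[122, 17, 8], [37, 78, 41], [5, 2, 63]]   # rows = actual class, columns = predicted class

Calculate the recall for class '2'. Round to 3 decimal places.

0.900

Treat '2' as positive and all other classes as negative.
recall = TP/(TP+FN).
2: TP=63, FN=5+2=7 → 63/70 = 0.9000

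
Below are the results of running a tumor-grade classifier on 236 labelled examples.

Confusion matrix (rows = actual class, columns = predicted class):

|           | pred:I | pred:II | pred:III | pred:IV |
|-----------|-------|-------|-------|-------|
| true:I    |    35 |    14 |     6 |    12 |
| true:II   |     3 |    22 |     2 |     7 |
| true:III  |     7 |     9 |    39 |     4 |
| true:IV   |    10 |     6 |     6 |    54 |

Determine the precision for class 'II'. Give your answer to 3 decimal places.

One-vs-rest for 'II': TP = diagonal; FP = other classes predicted 'II'; FN = 'II' predicted as other.
precision = TP/(TP+FP).
II: TP=22, FP=14+9+6=29 → 22/51 = 0.4314

0.431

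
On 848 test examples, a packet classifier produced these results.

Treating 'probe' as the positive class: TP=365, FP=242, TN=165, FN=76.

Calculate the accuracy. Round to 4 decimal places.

0.6250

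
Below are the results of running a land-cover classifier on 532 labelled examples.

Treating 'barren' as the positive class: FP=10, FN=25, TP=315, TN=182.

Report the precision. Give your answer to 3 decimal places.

0.969

Precision = TP/(TP+FP) = 315/(315+10) = 315/325 = 0.969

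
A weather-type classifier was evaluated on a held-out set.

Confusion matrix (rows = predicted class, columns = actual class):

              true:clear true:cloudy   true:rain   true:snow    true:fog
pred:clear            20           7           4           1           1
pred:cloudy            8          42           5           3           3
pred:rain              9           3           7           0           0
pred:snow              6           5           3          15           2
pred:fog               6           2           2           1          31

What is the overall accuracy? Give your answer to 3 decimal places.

Accuracy = trace / total = (20+42+7+15+31=115) / 186 = 115/186 = 0.618

0.618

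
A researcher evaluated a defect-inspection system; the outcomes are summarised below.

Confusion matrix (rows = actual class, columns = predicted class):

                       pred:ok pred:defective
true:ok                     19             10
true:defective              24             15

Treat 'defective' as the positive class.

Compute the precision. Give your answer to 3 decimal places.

0.600

Precision = TP/(TP+FP) = 15/(15+10) = 15/25 = 0.600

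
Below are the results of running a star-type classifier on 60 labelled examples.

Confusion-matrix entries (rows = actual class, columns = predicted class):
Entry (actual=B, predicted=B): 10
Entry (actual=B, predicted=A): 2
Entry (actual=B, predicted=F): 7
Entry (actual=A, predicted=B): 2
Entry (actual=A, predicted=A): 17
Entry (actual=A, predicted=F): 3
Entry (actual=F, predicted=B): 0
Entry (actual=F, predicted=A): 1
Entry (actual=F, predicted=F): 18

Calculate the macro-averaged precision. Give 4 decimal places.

0.7754

Per-class precision (TP/(TP+FP)):
  B: TP=10, FP=2+0=2 → 10/12 = 0.83333
  A: TP=17, FP=2+1=3 → 17/20 = 0.85000
  F: TP=18, FP=7+3=10 → 18/28 = 0.64286
Macro-precision = mean = (0.83333 + 0.85000 + 0.64286) / 3 = 0.7754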